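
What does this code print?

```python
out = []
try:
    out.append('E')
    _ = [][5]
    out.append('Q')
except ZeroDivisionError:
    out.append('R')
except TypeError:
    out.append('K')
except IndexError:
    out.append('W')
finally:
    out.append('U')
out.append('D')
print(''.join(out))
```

Execution trace: 'E' (try body) → 'W' (except IndexError) → 'U' (finally) → 'D' (after the try/except). Output: EWUD

Answer: EWUD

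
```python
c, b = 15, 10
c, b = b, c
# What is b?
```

Trace:
`c, b = 15, 10` → c = 15; b = 10
`c, b = b, c` → c = 10; b = 15
So b = 15

Answer: 15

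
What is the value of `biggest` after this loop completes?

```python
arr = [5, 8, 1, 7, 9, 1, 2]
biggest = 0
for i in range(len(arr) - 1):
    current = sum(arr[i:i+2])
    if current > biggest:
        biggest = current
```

Max sum of 2-element window in [5, 8, 1, 7, 9, 1, 2]
`biggest` takes the values: 0 → 13 → 16

Answer: 16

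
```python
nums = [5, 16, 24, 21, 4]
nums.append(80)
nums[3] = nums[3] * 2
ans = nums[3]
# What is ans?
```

Trace:
`nums = [5, 16, 24, 21, 4]` → nums = [5, 16, 24, 21, 4]
`nums.append(80)` → nums = [5, 16, 24, 21, 4, 80]
`nums[3] = nums[3] * 2` → nums = [5, 16, 24, 42, 4, 80]
`ans = nums[3]` → ans = 42
So ans = 42

Answer: 42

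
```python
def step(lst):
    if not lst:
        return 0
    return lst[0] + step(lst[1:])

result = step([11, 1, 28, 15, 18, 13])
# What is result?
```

11 + 1 + 28 + 15 + 18 + 13 + 0 = 86

Answer: 86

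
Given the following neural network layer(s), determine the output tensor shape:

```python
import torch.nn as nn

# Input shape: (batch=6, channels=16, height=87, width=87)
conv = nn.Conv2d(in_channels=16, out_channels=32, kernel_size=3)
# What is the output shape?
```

Input: (6, 16, 87, 87) -> Output: (6, 32, 85, 85)

Answer: (6, 32, 85, 85)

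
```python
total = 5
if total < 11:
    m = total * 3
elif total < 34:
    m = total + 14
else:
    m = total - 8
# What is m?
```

Trace:
`total = 5` → total = 5
`if total < 11: ...` → total < 11 is True → m = 15
So m = 15

Answer: 15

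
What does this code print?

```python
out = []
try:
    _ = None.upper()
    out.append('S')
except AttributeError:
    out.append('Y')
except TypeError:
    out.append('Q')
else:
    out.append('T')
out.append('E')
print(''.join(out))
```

Execution trace: 'Y' (except AttributeError) → 'E' (after the try/except). Output: YE

Answer: YE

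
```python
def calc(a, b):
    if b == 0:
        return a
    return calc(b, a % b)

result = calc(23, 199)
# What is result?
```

calc(23, 199) -> calc(199, 23) -> calc(23, 15) -> calc(15, 8) -> calc(8, 7) -> calc(7, 1) -> calc(1, 0) -> 1

Answer: 1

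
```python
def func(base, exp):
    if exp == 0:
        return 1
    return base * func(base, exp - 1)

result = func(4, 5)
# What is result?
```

func(4, 5) = 4 * 4 * 4 * 4 * 4 = 1024

Answer: 1024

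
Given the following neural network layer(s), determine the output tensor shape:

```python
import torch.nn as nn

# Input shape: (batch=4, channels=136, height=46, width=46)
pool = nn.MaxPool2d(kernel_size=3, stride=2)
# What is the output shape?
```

Input: (4, 136, 46, 46) -> Output: (4, 136, 22, 22)

Answer: (4, 136, 22, 22)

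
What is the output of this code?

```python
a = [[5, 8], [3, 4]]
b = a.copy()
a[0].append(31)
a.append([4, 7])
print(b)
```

Key concept: shallow copy with nested lists.
Step by step:
`a = [[5, 8], [3, 4]]` → a = [[5, 8], [3, 4]]
`b = a.copy()` → b = [[5, 8], [3, 4]]
`a[0].append(31)` → a = [[5, 8, 31], [3, 4]]; b = [[5, 8, 31], [3, 4]]
`a.append([4, 7])` → a = [[5, 8, 31], [3, 4], [4, 7]]
`print(b)` → prints [[5, 8, 31], [3, 4]]

Answer: [[5, 8, 31], [3, 4]]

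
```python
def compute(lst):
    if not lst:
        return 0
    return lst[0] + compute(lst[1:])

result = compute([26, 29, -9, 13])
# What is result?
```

26 + 29 + (-9) + 13 + 0 = 59

Answer: 59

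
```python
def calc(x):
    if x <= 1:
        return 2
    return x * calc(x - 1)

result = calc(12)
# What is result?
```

calc(12) = 12 * 11 * 10 * 9 * 8 * 7 * 6 * 5 * 4 * 3 * 2 * 2 = 958003200

Answer: 958003200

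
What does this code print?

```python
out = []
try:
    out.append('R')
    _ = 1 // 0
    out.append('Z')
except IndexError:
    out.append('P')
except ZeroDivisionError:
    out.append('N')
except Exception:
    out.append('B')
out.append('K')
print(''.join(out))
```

Execution trace: 'R' (try body) → 'N' (except ZeroDivisionError) → 'K' (after the try/except). Output: RNK

Answer: RNK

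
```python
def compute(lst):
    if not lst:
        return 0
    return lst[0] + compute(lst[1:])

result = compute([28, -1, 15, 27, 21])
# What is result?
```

28 + (-1) + 15 + 27 + 21 + 0 = 90

Answer: 90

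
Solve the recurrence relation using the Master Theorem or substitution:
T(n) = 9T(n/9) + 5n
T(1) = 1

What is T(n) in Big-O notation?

By Master Theorem: a=9, b=9, f(n)=5n. Since log_9(9) = 1 and f(n) = Θ(n^1), Case 2 applies. T(n) = O(n log n).

Answer: O(n log n)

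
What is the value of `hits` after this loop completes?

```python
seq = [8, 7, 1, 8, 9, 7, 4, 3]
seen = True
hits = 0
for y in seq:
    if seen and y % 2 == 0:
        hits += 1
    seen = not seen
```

Count even values at even positions
`hits` takes the values: 0 → 1 → 2

Answer: 2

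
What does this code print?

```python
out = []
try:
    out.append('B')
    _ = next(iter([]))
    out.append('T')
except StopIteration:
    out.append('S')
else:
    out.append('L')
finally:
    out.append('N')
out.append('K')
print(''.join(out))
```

Execution trace: 'B' (try body) → 'S' (except StopIteration) → 'N' (finally) → 'K' (after the try/except). Output: BSNK

Answer: BSNK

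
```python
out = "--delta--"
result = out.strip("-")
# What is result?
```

Trace:
`out = "--delta--"` → out = '--delta--'
`result = out.strip("-")` → result = 'delta'
So result = 'delta'

Answer: 'delta'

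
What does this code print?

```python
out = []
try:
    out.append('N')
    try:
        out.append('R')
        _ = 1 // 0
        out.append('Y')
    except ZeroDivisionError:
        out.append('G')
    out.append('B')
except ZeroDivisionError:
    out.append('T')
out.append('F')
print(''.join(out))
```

Execution trace: 'N' (try body) → 'R' (inner try body) → 'G' (inner except ZeroDivisionError) → 'B' (try body, no exception) → 'F' (after the try/except). Output: NRGBF

Answer: NRGBF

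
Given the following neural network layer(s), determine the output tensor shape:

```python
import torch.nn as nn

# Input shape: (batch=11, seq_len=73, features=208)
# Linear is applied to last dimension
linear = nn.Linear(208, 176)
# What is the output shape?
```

Input: (11, 73, 208) -> Output: (11, 73, 176)

Answer: (11, 73, 176)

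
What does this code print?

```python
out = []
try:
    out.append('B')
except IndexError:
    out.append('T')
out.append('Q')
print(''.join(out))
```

Execution trace: 'B' (try body, no exception) → 'Q' (after the try/except). Output: BQ

Answer: BQ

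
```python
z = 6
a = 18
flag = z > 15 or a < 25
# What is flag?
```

Trace:
`z = 6` → z = 6
`a = 18` → a = 18
`flag = z > 15 or a < 25` → flag = True
So flag = True

Answer: True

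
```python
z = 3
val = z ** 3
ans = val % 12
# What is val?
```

Trace:
`z = 3` → z = 3
`val = z ** 3` → val = 27
`ans = val % 12` → ans = 3
So val = 27

Answer: 27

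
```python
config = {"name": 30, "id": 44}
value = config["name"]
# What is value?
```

Trace:
`config = {"name": 30, "id": 44}` → config = {'name': 30, 'id': 44}
`value = config["name"]` → value = 30
So value = 30

Answer: 30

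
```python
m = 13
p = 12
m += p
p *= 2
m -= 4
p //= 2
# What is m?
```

Trace:
`m = 13` → m = 13
`p = 12` → p = 12
`m += p` → m = 25
`p *= 2` → p = 24
`m -= 4` → m = 21
`p //= 2` → p = 12
So m = 21

Answer: 21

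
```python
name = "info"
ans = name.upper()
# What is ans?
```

Trace:
`name = "info"` → name = 'info'
`ans = name.upper()` → ans = 'INFO'
So ans = 'INFO'

Answer: 'INFO'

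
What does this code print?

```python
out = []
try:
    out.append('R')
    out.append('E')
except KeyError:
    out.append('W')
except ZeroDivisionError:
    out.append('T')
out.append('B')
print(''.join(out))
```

Execution trace: 'R' (try body) → 'E' (try body, no exception) → 'B' (after the try/except). Output: REB

Answer: REB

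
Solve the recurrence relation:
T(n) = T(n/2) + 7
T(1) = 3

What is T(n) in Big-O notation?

Each step divides n by 2 and adds 7. After log_2(n) steps we reach T(1)=3. So T(n) = 7·log_2(n) + 3 = O(log n).

Answer: O(log n)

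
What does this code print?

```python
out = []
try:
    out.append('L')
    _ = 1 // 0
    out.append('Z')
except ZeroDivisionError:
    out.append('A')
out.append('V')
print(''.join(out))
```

Execution trace: 'L' (try body) → 'A' (except ZeroDivisionError) → 'V' (after the try/except). Output: LAV

Answer: LAV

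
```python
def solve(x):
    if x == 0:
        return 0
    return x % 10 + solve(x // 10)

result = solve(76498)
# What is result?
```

Sum of digits of 76498: 8 + 9 + 4 + 6 + 7 = 34

Answer: 34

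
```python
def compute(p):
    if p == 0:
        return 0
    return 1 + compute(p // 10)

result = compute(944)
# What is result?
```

Count of digits of 944: 3

Answer: 3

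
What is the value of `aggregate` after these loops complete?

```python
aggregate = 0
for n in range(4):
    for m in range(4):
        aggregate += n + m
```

Sum of all n+m for n,m in 4x4
`aggregate` takes the values: 0 → 1 → 3 → 6 → 7 → 9 → 12 → 16 → 18 → 21 → 25 → 30 → 33 → 37 → 42 → 48

Answer: 48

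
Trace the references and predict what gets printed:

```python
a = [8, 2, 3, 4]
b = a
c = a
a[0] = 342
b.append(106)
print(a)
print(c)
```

Key concept: multiple aliases.
Step by step:
`a = [8, 2, 3, 4]` → a = [8, 2, 3, 4]
`b = a` → b = [8, 2, 3, 4] (same object as a)
`c = a` → c = [8, 2, 3, 4] (same object as a, b)
`a[0] = 342` → a = [342, 2, 3, 4] (same object as b, c); b = [342, 2, 3, 4] (same object as a, c); c = [342, 2, 3, 4] (same object as a, b)
`b.append(106)` → a = [342, 2, 3, 4, 106] (same object as b, c); b = [342, 2, 3, 4, 106] (same object as a, c); c = [342, 2, 3, 4, 106] (same object as a, b)
`print(a)` → prints [342, 2, 3, 4, 106]
`print(c)` → prints [342, 2, 3, 4, 106]

Answer:
[342, 2, 3, 4, 106]
[342, 2, 3, 4, 106]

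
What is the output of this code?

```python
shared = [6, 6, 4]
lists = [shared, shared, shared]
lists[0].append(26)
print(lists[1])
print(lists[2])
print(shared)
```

Key concept: list of same reference.
Step by step:
`shared = [6, 6, 4]` → shared = [6, 6, 4]
`lists = [shared, shared, shared]` → lists = [[6, 6, 4], [6, 6, 4], [6, 6, 4]]
`lists[0].append(26)` → shared = [6, 6, 4, 26]; lists = [[6, 6, 4, 26], [6, 6, 4, 26], [6, 6, 4, 26]]
`print(lists[1])` → prints [6, 6, 4, 26]
`print(lists[2])` → prints [6, 6, 4, 26]
`print(shared)` → prints [6, 6, 4, 26]

Answer:
[6, 6, 4, 26]
[6, 6, 4, 26]
[6, 6, 4, 26]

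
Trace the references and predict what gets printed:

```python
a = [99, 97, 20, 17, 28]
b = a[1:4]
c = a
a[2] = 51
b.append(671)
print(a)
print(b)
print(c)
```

Key concept: slice vs alias.
Step by step:
`a = [99, 97, 20, 17, 28]` → a = [99, 97, 20, 17, 28]
`b = a[1:4]` → b = [97, 20, 17]
`c = a` → c = [99, 97, 20, 17, 28] (same object as a)
`a[2] = 51` → a = [99, 97, 51, 17, 28] (same object as c); c = [99, 97, 51, 17, 28] (same object as a)
`b.append(671)` → b = [97, 20, 17, 671]
`print(a)` → prints [99, 97, 51, 17, 28]
`print(b)` → prints [97, 20, 17, 671]
`print(c)` → prints [99, 97, 51, 17, 28]

Answer:
[99, 97, 51, 17, 28]
[97, 20, 17, 671]
[99, 97, 51, 17, 28]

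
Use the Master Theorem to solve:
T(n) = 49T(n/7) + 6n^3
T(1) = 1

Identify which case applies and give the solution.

a=49, b=7, f(n)=6n^3. log_7(49) = 2. Since c=3 > 2 and the regularity condition holds (49(n/7)^3 = (49/7^3)n^3 with 49/7^3 < 1), Case 3 applies: T(n) = Θ(f(n)) = O(n^3).

Answer: O(n^3) - Case 3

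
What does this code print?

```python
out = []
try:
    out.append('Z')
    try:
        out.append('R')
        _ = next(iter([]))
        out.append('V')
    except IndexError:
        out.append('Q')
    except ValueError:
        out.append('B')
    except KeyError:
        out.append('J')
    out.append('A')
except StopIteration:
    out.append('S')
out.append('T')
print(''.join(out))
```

Execution trace: 'Z' (try body) → 'R' (inner try body) → 'S' (except StopIteration) → 'T' (after the try/except). Output: ZRST

Answer: ZRST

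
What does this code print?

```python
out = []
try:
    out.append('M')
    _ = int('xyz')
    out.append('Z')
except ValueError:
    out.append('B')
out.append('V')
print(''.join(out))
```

Execution trace: 'M' (try body) → 'B' (except ValueError) → 'V' (after the try/except). Output: MBV

Answer: MBV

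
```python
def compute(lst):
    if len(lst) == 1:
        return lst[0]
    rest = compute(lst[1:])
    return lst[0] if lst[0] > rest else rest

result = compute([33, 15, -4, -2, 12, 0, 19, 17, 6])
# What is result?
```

Recursive max over [33, 15, -4, -2, 12, 0, 19, 17, 6] = 33

Answer: 33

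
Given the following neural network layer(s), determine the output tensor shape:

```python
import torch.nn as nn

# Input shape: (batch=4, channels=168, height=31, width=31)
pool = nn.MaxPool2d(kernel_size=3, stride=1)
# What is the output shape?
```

Input: (4, 168, 31, 31) -> Output: (4, 168, 29, 29)

Answer: (4, 168, 29, 29)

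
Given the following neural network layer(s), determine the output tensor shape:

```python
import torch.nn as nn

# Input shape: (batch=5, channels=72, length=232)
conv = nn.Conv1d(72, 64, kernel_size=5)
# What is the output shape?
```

Input: (5, 72, 232) -> Output: (5, 64, 228)

Answer: (5, 64, 228)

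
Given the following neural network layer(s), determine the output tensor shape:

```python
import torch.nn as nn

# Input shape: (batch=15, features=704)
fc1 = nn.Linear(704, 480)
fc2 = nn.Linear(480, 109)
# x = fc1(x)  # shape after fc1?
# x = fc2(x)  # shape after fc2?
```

Input: (15, 704) -> after fc1: (15, 480) -> Output: (15, 109)

Answer: (15, 109)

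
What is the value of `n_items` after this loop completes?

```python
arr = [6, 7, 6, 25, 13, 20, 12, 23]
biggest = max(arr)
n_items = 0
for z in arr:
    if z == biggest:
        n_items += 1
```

Count of max value 25 in [6, 7, 6, 25, 13, 20, 12, 23]
`n_items` takes the values: 0 → 1

Answer: 1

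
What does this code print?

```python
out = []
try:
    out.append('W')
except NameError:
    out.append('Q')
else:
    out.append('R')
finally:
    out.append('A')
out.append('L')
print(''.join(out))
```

Execution trace: 'W' (try body, no exception) → 'R' (else) → 'A' (finally) → 'L' (after the try/except). Output: WRAL

Answer: WRAL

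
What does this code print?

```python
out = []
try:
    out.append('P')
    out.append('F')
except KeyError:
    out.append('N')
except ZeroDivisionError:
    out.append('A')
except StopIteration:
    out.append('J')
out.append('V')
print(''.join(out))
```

Execution trace: 'P' (try body) → 'F' (try body, no exception) → 'V' (after the try/except). Output: PFV

Answer: PFV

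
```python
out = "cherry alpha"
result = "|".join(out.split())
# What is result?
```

Trace:
`out = "cherry alpha"` → out = 'cherry alpha'
`result = "|".join(out.split())` → result = 'cherry|alpha'
So result = 'cherry|alpha'

Answer: 'cherry|alpha'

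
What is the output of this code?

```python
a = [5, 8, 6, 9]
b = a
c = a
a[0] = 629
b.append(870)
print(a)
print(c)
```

Key concept: multiple aliases.
Step by step:
`a = [5, 8, 6, 9]` → a = [5, 8, 6, 9]
`b = a` → b = [5, 8, 6, 9] (same object as a)
`c = a` → c = [5, 8, 6, 9] (same object as a, b)
`a[0] = 629` → a = [629, 8, 6, 9] (same object as b, c); b = [629, 8, 6, 9] (same object as a, c); c = [629, 8, 6, 9] (same object as a, b)
`b.append(870)` → a = [629, 8, 6, 9, 870] (same object as b, c); b = [629, 8, 6, 9, 870] (same object as a, c); c = [629, 8, 6, 9, 870] (same object as a, b)
`print(a)` → prints [629, 8, 6, 9, 870]
`print(c)` → prints [629, 8, 6, 9, 870]

Answer:
[629, 8, 6, 9, 870]
[629, 8, 6, 9, 870]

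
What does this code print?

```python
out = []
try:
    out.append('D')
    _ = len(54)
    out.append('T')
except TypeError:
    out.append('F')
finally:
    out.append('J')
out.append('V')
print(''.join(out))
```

Execution trace: 'D' (try body) → 'F' (except TypeError) → 'J' (finally) → 'V' (after the try/except). Output: DFJV

Answer: DFJV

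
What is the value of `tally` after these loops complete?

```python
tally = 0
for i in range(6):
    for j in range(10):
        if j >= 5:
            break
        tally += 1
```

Inner breaks at 5, outer runs 6 times
`tally` takes the values: 0 → 1 → 2 → 3 → 4 → 5 → 6 → 7 → 8 → 9 → 10 → 11 → 12 → 13 → 14 → 15 → 16 → 17 → 18 → 19 → 20 → 21 → 22 → 23 → 24 → 25 → 26 → 27 → 28 → 29 → 30

Answer: 30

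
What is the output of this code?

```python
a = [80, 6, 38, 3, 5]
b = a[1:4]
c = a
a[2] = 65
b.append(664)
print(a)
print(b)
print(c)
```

Key concept: slice vs alias.
Step by step:
`a = [80, 6, 38, 3, 5]` → a = [80, 6, 38, 3, 5]
`b = a[1:4]` → b = [6, 38, 3]
`c = a` → c = [80, 6, 38, 3, 5] (same object as a)
`a[2] = 65` → a = [80, 6, 65, 3, 5] (same object as c); c = [80, 6, 65, 3, 5] (same object as a)
`b.append(664)` → b = [6, 38, 3, 664]
`print(a)` → prints [80, 6, 65, 3, 5]
`print(b)` → prints [6, 38, 3, 664]
`print(c)` → prints [80, 6, 65, 3, 5]

Answer:
[80, 6, 65, 3, 5]
[6, 38, 3, 664]
[80, 6, 65, 3, 5]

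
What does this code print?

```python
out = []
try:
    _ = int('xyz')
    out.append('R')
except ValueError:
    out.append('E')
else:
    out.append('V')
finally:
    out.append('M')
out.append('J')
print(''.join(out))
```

Execution trace: 'E' (except ValueError) → 'M' (finally) → 'J' (after the try/except). Output: EMJ

Answer: EMJ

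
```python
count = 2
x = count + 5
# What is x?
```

Trace:
`count = 2` → count = 2
`x = count + 5` → x = 7
So x = 7

Answer: 7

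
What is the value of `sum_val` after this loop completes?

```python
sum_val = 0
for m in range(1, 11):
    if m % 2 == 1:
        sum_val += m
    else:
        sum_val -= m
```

Add odd, subtract even
`sum_val` takes the values: 0 → 1 → -1 → 2 → -2 → 3 → -3 → 4 → -4 → 5 → -5

Answer: -5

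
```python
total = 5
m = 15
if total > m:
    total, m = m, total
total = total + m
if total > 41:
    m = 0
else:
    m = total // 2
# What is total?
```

Trace:
`total = 5` → total = 5
`m = 15` → m = 15
`if total > m: ...` → total > m is False → no variable changes
`total = total + m` → total = 20
`if total > 41: ...` → total > 41 is False, take else branch → m = 10
So total = 20

Answer: 20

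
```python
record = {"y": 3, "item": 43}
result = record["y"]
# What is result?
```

Trace:
`record = {"y": 3, "item": 43}` → record = {'y': 3, 'item': 43}
`result = record["y"]` → result = 3
So result = 3

Answer: 3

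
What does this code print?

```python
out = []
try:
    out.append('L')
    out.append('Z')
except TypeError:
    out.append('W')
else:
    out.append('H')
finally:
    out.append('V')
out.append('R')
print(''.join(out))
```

Execution trace: 'L' (try body) → 'Z' (try body, no exception) → 'H' (else) → 'V' (finally) → 'R' (after the try/except). Output: LZHVR

Answer: LZHVR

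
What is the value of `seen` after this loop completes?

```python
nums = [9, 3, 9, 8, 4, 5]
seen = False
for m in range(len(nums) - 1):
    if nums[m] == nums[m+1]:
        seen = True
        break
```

Check consecutive duplicates in [9, 3, 9, 8, 4, 5]
`seen` takes the values: False

Answer: False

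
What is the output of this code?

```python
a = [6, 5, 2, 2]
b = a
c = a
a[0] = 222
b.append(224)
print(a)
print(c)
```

Key concept: multiple aliases.
Step by step:
`a = [6, 5, 2, 2]` → a = [6, 5, 2, 2]
`b = a` → b = [6, 5, 2, 2] (same object as a)
`c = a` → c = [6, 5, 2, 2] (same object as a, b)
`a[0] = 222` → a = [222, 5, 2, 2] (same object as b, c); b = [222, 5, 2, 2] (same object as a, c); c = [222, 5, 2, 2] (same object as a, b)
`b.append(224)` → a = [222, 5, 2, 2, 224] (same object as b, c); b = [222, 5, 2, 2, 224] (same object as a, c); c = [222, 5, 2, 2, 224] (same object as a, b)
`print(a)` → prints [222, 5, 2, 2, 224]
`print(c)` → prints [222, 5, 2, 2, 224]

Answer:
[222, 5, 2, 2, 224]
[222, 5, 2, 2, 224]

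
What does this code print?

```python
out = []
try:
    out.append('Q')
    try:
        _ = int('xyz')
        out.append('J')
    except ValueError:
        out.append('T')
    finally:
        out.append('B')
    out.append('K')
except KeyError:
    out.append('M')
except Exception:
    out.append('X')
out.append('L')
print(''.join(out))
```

Execution trace: 'Q' (try body) → 'T' (inner except ValueError) → 'B' (inner finally) → 'K' (try body, no exception) → 'L' (after the try/except). Output: QTBKL

Answer: QTBKL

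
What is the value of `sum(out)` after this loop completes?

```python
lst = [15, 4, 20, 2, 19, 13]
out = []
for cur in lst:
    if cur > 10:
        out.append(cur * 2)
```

Sum of doubled values > 10
`out` takes the values: [] → [30] → [30, 40] → [30, 40, 38] → [30, 40, 38, 26]
So `sum(out)` = 134

Answer: 134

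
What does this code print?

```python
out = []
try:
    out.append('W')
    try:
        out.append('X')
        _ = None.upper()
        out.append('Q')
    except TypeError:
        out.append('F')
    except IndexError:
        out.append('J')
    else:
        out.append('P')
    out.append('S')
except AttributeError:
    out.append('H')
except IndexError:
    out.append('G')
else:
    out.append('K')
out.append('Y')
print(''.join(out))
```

Execution trace: 'W' (try body) → 'X' (inner try body) → 'H' (except AttributeError) → 'Y' (after the try/except). Output: WXHY

Answer: WXHY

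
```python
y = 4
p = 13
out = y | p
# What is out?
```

Trace:
`y = 4` → y = 4
`p = 13` → p = 13
`out = y | p` → out = 13
So out = 13

Answer: 13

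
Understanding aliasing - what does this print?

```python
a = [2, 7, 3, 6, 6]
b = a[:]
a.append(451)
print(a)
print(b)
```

Key concept: slice [:] creates copy.
Step by step:
`a = [2, 7, 3, 6, 6]` → a = [2, 7, 3, 6, 6]
`b = a[:]` → b = [2, 7, 3, 6, 6]
`a.append(451)` → a = [2, 7, 3, 6, 6, 451]
`print(a)` → prints [2, 7, 3, 6, 6, 451]
`print(b)` → prints [2, 7, 3, 6, 6]

Answer:
[2, 7, 3, 6, 6, 451]
[2, 7, 3, 6, 6]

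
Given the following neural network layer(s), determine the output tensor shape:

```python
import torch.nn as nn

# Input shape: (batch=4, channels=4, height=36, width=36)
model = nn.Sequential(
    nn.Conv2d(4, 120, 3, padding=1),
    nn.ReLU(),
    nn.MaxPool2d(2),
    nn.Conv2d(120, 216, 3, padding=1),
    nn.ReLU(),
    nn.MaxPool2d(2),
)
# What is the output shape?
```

Input: (4, 4, 36, 36) -> after first Conv2d: (4, 120, 36, 36) -> after first MaxPool2d: (4, 120, 18, 18) -> after second Conv2d: (4, 216, 18, 18) -> Output: (4, 216, 9, 9)

Answer: (4, 216, 9, 9)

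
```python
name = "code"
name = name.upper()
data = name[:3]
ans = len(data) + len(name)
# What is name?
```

Trace:
`name = "code"` → name = 'code'
`name = name.upper()` → name = 'CODE'
`data = name[:3]` → data = 'COD'
`ans = len(data) + len(name)` → ans = 7
So name = 'CODE'

Answer: 'CODE'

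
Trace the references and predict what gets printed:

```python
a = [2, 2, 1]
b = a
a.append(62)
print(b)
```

Key concept: basic list aliasing.
Step by step:
`a = [2, 2, 1]` → a = [2, 2, 1]
`b = a` → b = [2, 2, 1] (same object as a)
`a.append(62)` → a = [2, 2, 1, 62] (same object as b); b = [2, 2, 1, 62] (same object as a)
`print(b)` → prints [2, 2, 1, 62]

Answer: [2, 2, 1, 62]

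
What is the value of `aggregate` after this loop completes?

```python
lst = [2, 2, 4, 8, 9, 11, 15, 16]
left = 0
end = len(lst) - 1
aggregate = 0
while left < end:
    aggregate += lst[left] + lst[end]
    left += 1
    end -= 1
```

Sum of pairs from ends
`aggregate` takes the values: 0 → 18 → 35 → 50 → 67

Answer: 67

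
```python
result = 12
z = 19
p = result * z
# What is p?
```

Trace:
`result = 12` → result = 12
`z = 19` → z = 19
`p = result * z` → p = 228
So p = 228

Answer: 228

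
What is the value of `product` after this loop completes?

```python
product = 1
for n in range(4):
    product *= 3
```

3^4 = 81
`product` takes the values: 1 → 3 → 9 → 27 → 81

Answer: 81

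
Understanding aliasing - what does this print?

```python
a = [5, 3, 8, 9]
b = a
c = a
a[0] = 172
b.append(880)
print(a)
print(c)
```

Key concept: multiple aliases.
Step by step:
`a = [5, 3, 8, 9]` → a = [5, 3, 8, 9]
`b = a` → b = [5, 3, 8, 9] (same object as a)
`c = a` → c = [5, 3, 8, 9] (same object as a, b)
`a[0] = 172` → a = [172, 3, 8, 9] (same object as b, c); b = [172, 3, 8, 9] (same object as a, c); c = [172, 3, 8, 9] (same object as a, b)
`b.append(880)` → a = [172, 3, 8, 9, 880] (same object as b, c); b = [172, 3, 8, 9, 880] (same object as a, c); c = [172, 3, 8, 9, 880] (same object as a, b)
`print(a)` → prints [172, 3, 8, 9, 880]
`print(c)` → prints [172, 3, 8, 9, 880]

Answer:
[172, 3, 8, 9, 880]
[172, 3, 8, 9, 880]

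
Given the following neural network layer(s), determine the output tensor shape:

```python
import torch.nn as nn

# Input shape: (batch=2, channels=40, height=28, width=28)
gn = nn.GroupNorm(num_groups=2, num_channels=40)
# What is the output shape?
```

Input: (2, 40, 28, 28) -> Output: (2, 40, 28, 28)

Answer: (2, 40, 28, 28)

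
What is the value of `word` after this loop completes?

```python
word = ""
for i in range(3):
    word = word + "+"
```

Repeat '+' 3 times
`word` takes the values: "" → "+" → "++" → "+++"

Answer: "+++"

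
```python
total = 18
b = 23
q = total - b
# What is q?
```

Trace:
`total = 18` → total = 18
`b = 23` → b = 23
`q = total - b` → q = -5
So q = -5

Answer: -5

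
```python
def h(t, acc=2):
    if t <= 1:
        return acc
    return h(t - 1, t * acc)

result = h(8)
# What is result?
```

Accumulator trace (n, acc): (8, 2) -> (7, 16) -> (6, 112) -> (5, 672) -> (4, 3360) -> (3, 13440) -> (2, 40320) -> (1, 80640) -> return 80640

Answer: 80640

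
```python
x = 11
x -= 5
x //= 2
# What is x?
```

Trace:
`x = 11` → x = 11
`x -= 5` → x = 6
`x //= 2` → x = 3
So x = 3

Answer: 3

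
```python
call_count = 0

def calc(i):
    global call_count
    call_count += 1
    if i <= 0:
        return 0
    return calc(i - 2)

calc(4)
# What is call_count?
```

Linear recursion stepping by 2: 3 calls from i=4 down to ≤0.

Answer: 3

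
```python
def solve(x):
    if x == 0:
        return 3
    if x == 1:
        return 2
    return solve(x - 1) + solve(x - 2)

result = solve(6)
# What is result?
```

Build up from base cases: solve(0)=3, solve(1)=2, solve(2)=5, solve(3)=7, solve(4)=12, solve(5)=19, solve(6)=31

Answer: 31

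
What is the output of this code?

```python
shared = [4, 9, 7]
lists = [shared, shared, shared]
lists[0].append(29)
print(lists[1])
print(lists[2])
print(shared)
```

Key concept: list of same reference.
Step by step:
`shared = [4, 9, 7]` → shared = [4, 9, 7]
`lists = [shared, shared, shared]` → lists = [[4, 9, 7], [4, 9, 7], [4, 9, 7]]
`lists[0].append(29)` → shared = [4, 9, 7, 29]; lists = [[4, 9, 7, 29], [4, 9, 7, 29], [4, 9, 7, 29]]
`print(lists[1])` → prints [4, 9, 7, 29]
`print(lists[2])` → prints [4, 9, 7, 29]
`print(shared)` → prints [4, 9, 7, 29]

Answer:
[4, 9, 7, 29]
[4, 9, 7, 29]
[4, 9, 7, 29]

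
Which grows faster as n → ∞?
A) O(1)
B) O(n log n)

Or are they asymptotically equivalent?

O(1) vs O(n log n): Higher order terms dominate.

Answer: B) O(n log n) grows faster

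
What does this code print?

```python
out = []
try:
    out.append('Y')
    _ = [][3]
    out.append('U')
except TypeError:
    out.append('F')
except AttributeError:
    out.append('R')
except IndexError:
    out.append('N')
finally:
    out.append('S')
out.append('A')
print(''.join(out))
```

Execution trace: 'Y' (try body) → 'N' (except IndexError) → 'S' (finally) → 'A' (after the try/except). Output: YNSA

Answer: YNSA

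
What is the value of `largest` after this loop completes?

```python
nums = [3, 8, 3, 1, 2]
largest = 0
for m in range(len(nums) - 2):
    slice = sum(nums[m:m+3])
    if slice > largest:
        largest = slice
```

Max sum of 3-element window in [3, 8, 3, 1, 2]
`largest` takes the values: 0 → 14

Answer: 14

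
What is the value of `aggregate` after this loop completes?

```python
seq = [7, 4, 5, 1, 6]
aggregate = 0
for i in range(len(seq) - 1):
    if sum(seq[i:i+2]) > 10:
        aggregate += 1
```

Count windows with sum > 10
`aggregate` takes the values: 0 → 1

Answer: 1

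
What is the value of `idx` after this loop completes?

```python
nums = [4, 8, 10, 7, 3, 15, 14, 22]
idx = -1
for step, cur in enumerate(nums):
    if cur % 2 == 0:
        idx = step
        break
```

First even number index in [4, 8, 10, 7, 3, 15, 14, 22]
`idx` takes the values: -1 → 0

Answer: 0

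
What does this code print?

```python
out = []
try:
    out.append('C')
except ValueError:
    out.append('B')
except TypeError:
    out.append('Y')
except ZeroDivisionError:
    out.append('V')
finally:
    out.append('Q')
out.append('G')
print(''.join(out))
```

Execution trace: 'C' (try body, no exception) → 'Q' (finally) → 'G' (after the try/except). Output: CQG

Answer: CQG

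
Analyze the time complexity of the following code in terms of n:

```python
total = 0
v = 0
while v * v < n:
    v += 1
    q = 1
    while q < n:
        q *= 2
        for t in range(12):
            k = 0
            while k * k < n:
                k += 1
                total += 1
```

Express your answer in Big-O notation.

Each loop level contributes: √n × log n × 1 × √n. Multiplying the contributions gives O(n log n).

Answer: O(n log n)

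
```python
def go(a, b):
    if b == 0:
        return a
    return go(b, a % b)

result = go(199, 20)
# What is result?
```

go(199, 20) -> go(20, 19) -> go(19, 1) -> go(1, 0) -> 1

Answer: 1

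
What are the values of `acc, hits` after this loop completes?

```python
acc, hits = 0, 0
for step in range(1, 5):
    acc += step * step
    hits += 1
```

Sum of squares and count
`acc, hits` takes the values: (0, 0) → (1, 0) → (1, 1) → (5, 1) → (5, 2) → (14, 2) → (14, 3) → (30, 3) → (30, 4)

Answer: 30, 4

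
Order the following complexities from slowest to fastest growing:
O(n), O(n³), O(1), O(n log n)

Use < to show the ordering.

Ordered by growth rate: O(1) < O(n) < O(n log n) < O(n³)

Answer: O(1) < O(n) < O(n log n) < O(n³)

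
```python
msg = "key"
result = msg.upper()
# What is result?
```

Trace:
`msg = "key"` → msg = 'key'
`result = msg.upper()` → result = 'KEY'
So result = 'KEY'

Answer: 'KEY'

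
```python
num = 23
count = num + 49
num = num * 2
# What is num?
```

Trace:
`num = 23` → num = 23
`count = num + 49` → count = 72
`num = num * 2` → num = 46
So num = 46

Answer: 46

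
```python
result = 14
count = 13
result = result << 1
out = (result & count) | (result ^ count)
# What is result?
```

Trace:
`result = 14` → result = 14
`count = 13` → count = 13
`result = result << 1` → result = 28
`out = (result & count) | (result ^ count)` → out = 29
So result = 28

Answer: 28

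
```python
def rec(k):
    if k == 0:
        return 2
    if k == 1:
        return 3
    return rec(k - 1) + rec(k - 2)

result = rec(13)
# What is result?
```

Build up from base cases: rec(0)=2, rec(1)=3, rec(2)=5, rec(3)=8, rec(4)=13, rec(5)=21, rec(6)=34, ..., rec(13)=987

Answer: 987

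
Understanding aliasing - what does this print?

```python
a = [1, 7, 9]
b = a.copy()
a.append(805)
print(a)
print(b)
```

Key concept: list.copy() creates independent copy.
Step by step:
`a = [1, 7, 9]` → a = [1, 7, 9]
`b = a.copy()` → b = [1, 7, 9]
`a.append(805)` → a = [1, 7, 9, 805]
`print(a)` → prints [1, 7, 9, 805]
`print(b)` → prints [1, 7, 9]

Answer:
[1, 7, 9, 805]
[1, 7, 9]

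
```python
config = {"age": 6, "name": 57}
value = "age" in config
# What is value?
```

Trace:
`config = {"age": 6, "name": 57}` → config = {'age': 6, 'name': 57}
`value = "age" in config` → value = True
So value = True

Answer: True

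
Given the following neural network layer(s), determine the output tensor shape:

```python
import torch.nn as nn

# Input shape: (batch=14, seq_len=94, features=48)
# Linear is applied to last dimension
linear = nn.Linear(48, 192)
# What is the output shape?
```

Input: (14, 94, 48) -> Output: (14, 94, 192)

Answer: (14, 94, 192)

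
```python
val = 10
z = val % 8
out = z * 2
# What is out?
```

Trace:
`val = 10` → val = 10
`z = val % 8` → z = 2
`out = z * 2` → out = 4
So out = 4

Answer: 4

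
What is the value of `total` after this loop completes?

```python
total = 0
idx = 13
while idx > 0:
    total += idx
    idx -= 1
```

Sum 13 down to 1
`total` takes the values: 0 → 13 → 25 → 36 → 46 → 55 → 63 → 70 → 76 → 81 → 85 → 88 → 90 → 91

Answer: 91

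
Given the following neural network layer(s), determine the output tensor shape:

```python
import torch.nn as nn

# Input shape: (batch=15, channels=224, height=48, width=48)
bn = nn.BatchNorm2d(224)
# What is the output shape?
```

Input: (15, 224, 48, 48) -> Output: (15, 224, 48, 48)

Answer: (15, 224, 48, 48)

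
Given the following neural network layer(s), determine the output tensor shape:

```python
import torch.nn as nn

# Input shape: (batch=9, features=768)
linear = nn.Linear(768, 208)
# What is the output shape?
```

Input: (9, 768) -> Output: (9, 208)

Answer: (9, 208)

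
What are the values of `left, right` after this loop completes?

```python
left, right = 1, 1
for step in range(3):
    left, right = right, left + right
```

Fibonacci: after 3 iterations
`left, right` takes the values: (1, 1) → (1, 2) → (2, 3) → (3, 5)

Answer: 3, 5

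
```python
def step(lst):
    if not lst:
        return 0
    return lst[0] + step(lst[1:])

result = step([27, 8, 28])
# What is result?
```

27 + 8 + 28 + 0 = 63

Answer: 63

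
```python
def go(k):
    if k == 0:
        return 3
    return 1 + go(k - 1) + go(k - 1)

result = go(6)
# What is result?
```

go(k) = 1 + 2·go(k-1), go(0)=3. Closed form: (3+1)·2^6 - 1 = 255.

Answer: 255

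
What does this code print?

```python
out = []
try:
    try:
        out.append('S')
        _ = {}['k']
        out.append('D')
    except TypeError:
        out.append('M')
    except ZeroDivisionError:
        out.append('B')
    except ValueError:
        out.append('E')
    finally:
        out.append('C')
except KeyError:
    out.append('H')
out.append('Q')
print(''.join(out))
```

Execution trace: 'S' (try body) → 'C' (finally) → 'H' (outer except KeyError) → 'Q' (after the try/except). Output: SCHQ

Answer: SCHQ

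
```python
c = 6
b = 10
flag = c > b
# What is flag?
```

Trace:
`c = 6` → c = 6
`b = 10` → b = 10
`flag = c > b` → flag = False
So flag = False

Answer: False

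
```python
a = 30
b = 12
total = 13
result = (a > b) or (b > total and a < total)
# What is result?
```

Trace:
`a = 30` → a = 30
`b = 12` → b = 12
`total = 13` → total = 13
`result = (a > b) or (b > total and a < total)` → result = True
So result = True

Answer: True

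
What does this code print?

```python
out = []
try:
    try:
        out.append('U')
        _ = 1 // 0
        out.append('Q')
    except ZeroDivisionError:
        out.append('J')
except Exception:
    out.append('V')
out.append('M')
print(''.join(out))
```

Execution trace: 'U' (inner try body) → 'J' (inner except ZeroDivisionError) → 'M' (after the try/except). Output: UJM

Answer: UJM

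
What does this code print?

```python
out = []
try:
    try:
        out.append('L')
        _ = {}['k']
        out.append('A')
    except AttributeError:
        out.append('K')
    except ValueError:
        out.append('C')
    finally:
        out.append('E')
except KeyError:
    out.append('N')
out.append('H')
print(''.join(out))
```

Execution trace: 'L' (try body) → 'E' (finally) → 'N' (outer except KeyError) → 'H' (after the try/except). Output: LENH

Answer: LENH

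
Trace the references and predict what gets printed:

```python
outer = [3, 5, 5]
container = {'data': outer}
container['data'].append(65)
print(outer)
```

Key concept: dict holds reference to list.
Step by step:
`outer = [3, 5, 5]` → outer = [3, 5, 5]
`container = {'data': outer}` → container = {'data': [3, 5, 5]}
`container['data'].append(65)` → outer = [3, 5, 5, 65]; container = {'data': [3, 5, 5, 65]}
`print(outer)` → prints [3, 5, 5, 65]

Answer: [3, 5, 5, 65]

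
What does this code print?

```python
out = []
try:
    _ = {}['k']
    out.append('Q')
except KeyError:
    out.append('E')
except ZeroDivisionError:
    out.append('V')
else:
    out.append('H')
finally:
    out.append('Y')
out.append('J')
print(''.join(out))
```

Execution trace: 'E' (except KeyError) → 'Y' (finally) → 'J' (after the try/except). Output: EYJ

Answer: EYJ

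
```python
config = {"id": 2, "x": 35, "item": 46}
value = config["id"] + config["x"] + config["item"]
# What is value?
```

Trace:
`config = {"id": 2, "x": 35, "item": 46}` → config = {'id': 2, 'x': 35, 'item': 46}
`value = config["id"] + config["x"] + config["item"]` → value = 83
So value = 83

Answer: 83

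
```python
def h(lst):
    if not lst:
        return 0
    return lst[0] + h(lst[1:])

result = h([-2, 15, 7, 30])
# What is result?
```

(-2) + 15 + 7 + 30 + 0 = 50

Answer: 50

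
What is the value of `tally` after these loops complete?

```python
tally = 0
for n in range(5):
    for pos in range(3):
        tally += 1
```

5 * 3 = 15
`tally` takes the values: 0 → 1 → 2 → 3 → 4 → 5 → 6 → 7 → 8 → 9 → 10 → 11 → 12 → 13 → 14 → 15

Answer: 15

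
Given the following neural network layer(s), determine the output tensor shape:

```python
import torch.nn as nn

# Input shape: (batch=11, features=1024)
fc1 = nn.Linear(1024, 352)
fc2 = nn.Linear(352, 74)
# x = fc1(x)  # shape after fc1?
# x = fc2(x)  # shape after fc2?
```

Input: (11, 1024) -> after fc1: (11, 352) -> Output: (11, 74)

Answer: (11, 74)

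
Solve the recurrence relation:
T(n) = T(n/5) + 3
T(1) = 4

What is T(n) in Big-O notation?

Each step divides n by 5 and adds 3. After log_5(n) steps we reach T(1)=4. So T(n) = 3·log_5(n) + 4 = O(log n).

Answer: O(log n)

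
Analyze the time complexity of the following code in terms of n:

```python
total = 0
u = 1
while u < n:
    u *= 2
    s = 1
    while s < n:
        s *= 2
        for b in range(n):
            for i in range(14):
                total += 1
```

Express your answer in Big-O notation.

Each loop level contributes: log n × log n × n × 1. Multiplying the contributions gives O(n log² n).

Answer: O(n log² n)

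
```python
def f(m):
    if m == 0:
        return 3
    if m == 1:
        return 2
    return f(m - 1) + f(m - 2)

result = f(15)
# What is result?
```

Build up from base cases: f(0)=3, f(1)=2, f(2)=5, f(3)=7, f(4)=12, f(5)=19, f(6)=31, ..., f(15)=2351

Answer: 2351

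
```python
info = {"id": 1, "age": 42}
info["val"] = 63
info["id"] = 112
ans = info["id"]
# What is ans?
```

Trace:
`info = {"id": 1, "age": 42}` → info = {'id': 1, 'age': 42}
`info["val"] = 63` → info = {'id': 1, 'age': 42, 'val': 63}
`info["id"] = 112` → info = {'id': 112, 'age': 42, 'val': 63}
`ans = info["id"]` → ans = 112
So ans = 112

Answer: 112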